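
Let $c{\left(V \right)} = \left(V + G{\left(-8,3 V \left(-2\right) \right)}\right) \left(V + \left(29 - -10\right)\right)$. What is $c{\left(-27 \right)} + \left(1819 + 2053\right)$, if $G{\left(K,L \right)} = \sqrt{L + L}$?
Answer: $3764$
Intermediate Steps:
$G{\left(K,L \right)} = \sqrt{2} \sqrt{L}$ ($G{\left(K,L \right)} = \sqrt{2 L} = \sqrt{2} \sqrt{L}$)
$c{\left(V \right)} = \left(39 + V\right) \left(V + 2 \sqrt{3} \sqrt{- V}\right)$ ($c{\left(V \right)} = \left(V + \sqrt{2} \sqrt{3 V \left(-2\right)}\right) \left(V + \left(29 - -10\right)\right) = \left(V + \sqrt{2} \sqrt{- 6 V}\right) \left(V + \left(29 + 10\right)\right) = \left(V + \sqrt{2} \sqrt{6} \sqrt{- V}\right) \left(V + 39\right) = \left(V + 2 \sqrt{3} \sqrt{- V}\right) \left(39 + V\right) = \left(39 + V\right) \left(V + 2 \sqrt{3} \sqrt{- V}\right)$)
$c{\left(-27 \right)} + \left(1819 + 2053\right) = \left(\left(-27\right)^{2} + 39 \left(-27\right) - 2 \sqrt{3} \left(\left(-1\right) \left(-27\right)\right)^{\frac{3}{2}} + 78 \sqrt{3} \sqrt{\left(-1\right) \left(-27\right)}\right) + \left(1819 + 2053\right) = \left(729 - 1053 - 2 \sqrt{3} \cdot 27^{\frac{3}{2}} + 78 \sqrt{3} \sqrt{27}\right) + 3872 = \left(729 - 1053 - 2 \sqrt{3} \cdot 81 \sqrt{3} + 78 \sqrt{3} \cdot 3 \sqrt{3}\right) + 3872 = \left(729 - 1053 - 486 + 702\right) + 3872 = -108 + 3872 = 3764$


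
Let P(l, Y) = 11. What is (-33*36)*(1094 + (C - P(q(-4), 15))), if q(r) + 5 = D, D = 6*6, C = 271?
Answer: -1608552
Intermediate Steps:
D = 36
q(r) = 31 (q(r) = -5 + 36 = 31)
(-33*36)*(1094 + (C - P(q(-4), 15))) = (-33*36)*(1094 + (271 - 1*11)) = -1188*(1094 + (271 - 11)) = -1188*(1094 + 260) = -1188*1354 = -1608552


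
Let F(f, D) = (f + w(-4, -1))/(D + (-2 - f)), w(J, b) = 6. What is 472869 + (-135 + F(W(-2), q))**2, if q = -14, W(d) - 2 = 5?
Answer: 259869625/529 ≈ 4.9125e+5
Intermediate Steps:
W(d) = 7 (W(d) = 2 + 5 = 7)
F(f, D) = (6 + f)/(-2 + D - f) (F(f, D) = (f + 6)/(D + (-2 - f)) = (6 + f)/(-2 + D - f))
472869 + (-135 + F(W(-2), q))**2 = 472869 + (-135 + (-6 - 1*7)/(2 + 7 - 1*(-14)))**2 = 472869 + (-135 + (-6 - 7)/(2 + 7 + 14))**2 = 472869 + (-135 - 13/23)**2 = 472869 + (-3118/23)**2 = 472869 + 9721924/529 = 259869625/529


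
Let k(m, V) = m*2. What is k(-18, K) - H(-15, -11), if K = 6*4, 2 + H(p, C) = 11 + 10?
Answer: -55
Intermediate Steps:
H(p, C) = 19 (H(p, C) = -2 + (11 + 10) = -2 + 21 = 19)
K = 24
k(m, V) = 2*m
k(-18, K) - H(-15, -11) = 2*(-18) - 1*19 = -36 - 19 = -55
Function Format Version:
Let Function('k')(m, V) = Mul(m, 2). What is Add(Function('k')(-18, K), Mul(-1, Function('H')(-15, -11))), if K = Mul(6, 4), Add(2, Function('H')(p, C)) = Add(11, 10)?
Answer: -55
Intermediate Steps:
Function('H')(p, C) = 19 (Function('H')(p, C) = Add(-2, Add(11, 10)) = Add(-2, 21) = 19)
K = 24
Function('k')(m, V) = Mul(2, m)
Add(Function('k')(-18, K), Mul(-1, Function('H')(-15, -11))) = Add(Mul(2, -18), Mul(-1, 19)) = Add(-36, -19) = -55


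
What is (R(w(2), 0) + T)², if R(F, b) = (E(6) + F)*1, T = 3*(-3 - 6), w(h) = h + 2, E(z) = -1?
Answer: 576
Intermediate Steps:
w(h) = 2 + h
T = -27 (T = 3*(-9) = -27)
R(F, b) = -1 + F (R(F, b) = (-1 + F)*1 = -1 + F)
(R(w(2), 0) + T)² = ((-1 + (2 + 2)) - 27)² = ((-1 + 4) - 27)² = (3 - 27)² = (-24)² = 576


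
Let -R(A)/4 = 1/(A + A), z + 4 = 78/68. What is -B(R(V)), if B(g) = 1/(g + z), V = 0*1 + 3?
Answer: 102/359 ≈ 0.28412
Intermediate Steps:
V = 3 (V = 0 + 3 = 3)
z = -97/34 (z = -4 + 78/68 = -4 + 78*(1/68) = -4 + 39/34 = -97/34 ≈ -2.8529)
R(A) = -2/A (R(A) = -4/(A + A) = -4*1/(2*A) = -2/A)
B(g) = 1/(-97/34 + g) (B(g) = 1/(g - 97/34) = 1/(-97/34 + g))
-B(R(V)) = -34/(-97 + 34*(-2/3)) = -34/(-97 + 34*(-2*⅓)) = -34/(-97 + 34*(-⅔)) = -34/(-97 - 68/3) = -34/(-359/3) = -34*(-3)/359 = -1*(-102/359) = 102/359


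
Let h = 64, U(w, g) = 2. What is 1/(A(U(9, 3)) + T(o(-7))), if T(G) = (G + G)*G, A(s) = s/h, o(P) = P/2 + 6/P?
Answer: 1568/59585 ≈ 0.026315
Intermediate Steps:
o(P) = P/2 + 6/P (o(P) = P*(½) + 6/P = P/2 + 6/P)
A(s) = s/64
T(G) = 2*G² (T(G) = (2*G)*G = 2*G²)
1/(A(U(9, 3)) + T(o(-7))) = 1/((1/64)*2 + 2*((½)*(-7) + 6/(-7))²) = 1/(1/32 + 2*(-7/2 + 6*(-⅐))²) = 1/(1/32 + 2*(-7/2 - 6/7)²) = 1/(1/32 + 2*(-61/14)²) = 1/(1/32 + 2*(3721/196)) = 1/(1/32 + 3721/98) = 1/(59585/1568) = 1568/59585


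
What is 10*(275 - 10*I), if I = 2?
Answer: 2550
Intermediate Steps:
10*(275 - 10*I) = 10*(275 - 10*2) = 10*(275 - 20) = 10*255 = 2550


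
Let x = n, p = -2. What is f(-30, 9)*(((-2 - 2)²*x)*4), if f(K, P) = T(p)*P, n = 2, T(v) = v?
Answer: -2304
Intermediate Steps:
f(K, P) = -2*P
x = 2
f(-30, 9)*(((-2 - 2)²*x)*4) = (-2*9)*(((-2 - 2)²*2)*4) = -18*(-4)²*2*4 = -18*16*2*4 = -576*4 = -18*128 = -2304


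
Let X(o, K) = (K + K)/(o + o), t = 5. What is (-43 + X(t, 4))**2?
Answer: 44521/25 ≈ 1780.8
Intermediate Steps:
X(o, K) = K/o (X(o, K) = (2*K)/((2*o)) = (2*K)*(1/(2*o)) = K/o)
(-43 + X(t, 4))**2 = (-43 + 4/5)**2 = (-211/5)**2 = 44521/25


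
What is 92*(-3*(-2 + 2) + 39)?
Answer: 3588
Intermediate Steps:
92*(-3*(-2 + 2) + 39) = 92*(-3*0 + 39) = 92*(0 + 39) = 92*39 = 3588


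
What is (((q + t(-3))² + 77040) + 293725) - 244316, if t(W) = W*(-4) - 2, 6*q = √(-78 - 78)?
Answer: 379634/3 + 20*I*√39/3 ≈ 1.2654e+5 + 41.633*I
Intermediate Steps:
q = I*√39/3 (q = √(-78 - 78)/6 = √(-156)/6 = (2*I*√39)/6 = I*√39/3 ≈ 2.0817*I)
t(W) = -2 - 4*W (t(W) = -4*W - 2 = -2 - 4*W)
(((q + t(-3))² + 77040) + 293725) - 244316 = (((I*√39/3 + (-2 - 4*(-3)))² + 77040) + 293725) - 244316 = (((I*√39/3 + (-2 + 12))² + 77040) + 293725) - 244316 = (((I*√39/3 + 10)² + 77040) + 293725) - 244316 = (((10 + I*√39/3)² + 77040) + 293725) - 244316 = ((77040 + (10 + I*√39/3)²) + 293725) - 244316 = (370765 + (10 + I*√39/3)²) - 244316 = 126449 + (10 + I*√39/3)²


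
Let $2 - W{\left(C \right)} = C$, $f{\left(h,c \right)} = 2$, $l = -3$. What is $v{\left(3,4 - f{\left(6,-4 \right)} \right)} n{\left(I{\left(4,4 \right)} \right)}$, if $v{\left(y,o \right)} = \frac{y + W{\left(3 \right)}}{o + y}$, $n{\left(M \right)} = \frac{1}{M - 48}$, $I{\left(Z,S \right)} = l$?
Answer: $- \frac{2}{255} \approx -0.0078431$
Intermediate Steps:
$W{\left(C \right)} = 2 - C$
$I{\left(Z,S \right)} = -3$
$n{\left(M \right)} = \frac{1}{-48 + M}$
$v{\left(y,o \right)} = \frac{-1 + y}{o + y}$ ($v{\left(y,o \right)} = \frac{y + \left(2 - 3\right)}{o + y} = \frac{y - 1}{o + y} = \frac{-1 + y}{o + y}$)
$v{\left(3,4 - f{\left(6,-4 \right)} \right)} n{\left(I{\left(4,4 \right)} \right)} = \frac{\frac{1}{\left(4 - 2\right) + 3} \left(-1 + 3\right)}{-48 - 3} = \frac{\frac{1}{\left(4 - 2\right) + 3} \cdot 2}{-51} = \frac{1}{2 + 3} \cdot 2 \left(- \frac{1}{51}\right) = \frac{1}{5} \cdot 2 \left(- \frac{1}{51}\right) = \frac{2}{5} \left(- \frac{1}{51}\right) = - \frac{2}{255}$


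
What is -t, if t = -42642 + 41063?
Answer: 1579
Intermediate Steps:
t = -1579
-t = -1*(-1579) = 1579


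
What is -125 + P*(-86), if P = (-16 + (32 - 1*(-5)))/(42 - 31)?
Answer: -3181/11 ≈ -289.18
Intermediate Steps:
P = 21/11 (P = (-16 + (32 + 5))/11 = (-16 + 37)*(1/11) = 21*(1/11) = 21/11 ≈ 1.9091)
-125 + P*(-86) = -125 + (21/11)*(-86) = -125 - 1806/11 = -3181/11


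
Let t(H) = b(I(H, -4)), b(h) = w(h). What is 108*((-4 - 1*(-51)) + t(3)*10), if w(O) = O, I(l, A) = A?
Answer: 756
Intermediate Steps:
b(h) = h
t(H) = -4
108*((-4 - 1*(-51)) + t(3)*10) = 108*((-4 - 1*(-51)) - 4*10) = 108*((-4 + 51) - 40) = 108*(47 - 40) = 108*7 = 756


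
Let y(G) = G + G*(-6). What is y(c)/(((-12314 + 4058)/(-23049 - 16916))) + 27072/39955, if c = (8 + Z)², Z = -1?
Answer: -390992879443/329868480 ≈ -1185.3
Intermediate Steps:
c = 49 (c = (8 - 1)² = 7² = 49)
y(G) = -5*G (y(G) = G - 6*G = -5*G)
y(c)/(((-12314 + 4058)/(-23049 - 16916))) + 27072/39955 = (-5*49)/(((-12314 + 4058)/(-23049 - 16916))) + 27072/39955 = -245/((-8256/(-39965))) + 27072*(1/39955) = -245/((-8256*(-1/39965))) + 27072/39955 = -245/8256/39965 + 27072/39955 = -245*39965/8256 + 27072/39955 = -9791425/8256 + 27072/39955 = -390992879443/329868480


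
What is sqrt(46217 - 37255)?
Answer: sqrt(8962) ≈ 94.668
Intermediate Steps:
sqrt(46217 - 37255) = sqrt(8962)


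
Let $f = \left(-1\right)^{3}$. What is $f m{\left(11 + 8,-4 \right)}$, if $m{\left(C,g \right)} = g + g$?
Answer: $8$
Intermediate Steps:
$m{\left(C,g \right)} = 2 g$
$f = -1$
$f m{\left(11 + 8,-4 \right)} = - 2 \left(-4\right) = \left(-1\right) \left(-8\right) = 8$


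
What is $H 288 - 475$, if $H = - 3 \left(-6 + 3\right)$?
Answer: $2117$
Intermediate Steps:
$H = 9$ ($H = \left(-3\right) \left(-3\right) = 9$)
$H 288 - 475 = 9 \cdot 288 - 475 = 2592 - 475 = 2117$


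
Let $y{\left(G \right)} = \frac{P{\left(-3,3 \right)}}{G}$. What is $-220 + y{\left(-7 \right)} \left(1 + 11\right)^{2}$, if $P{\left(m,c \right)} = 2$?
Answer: $- \frac{1828}{7} \approx -261.14$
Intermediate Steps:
$y{\left(G \right)} = \frac{2}{G}$
$-220 + y{\left(-7 \right)} \left(1 + 11\right)^{2} = -220 + \frac{2}{-7} \left(1 + 11\right)^{2} = -220 + 2 \left(- \frac{1}{7}\right) 12^{2} = -220 - \frac{288}{7} = - \frac{1828}{7}$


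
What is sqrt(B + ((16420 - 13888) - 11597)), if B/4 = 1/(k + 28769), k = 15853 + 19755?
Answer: I*sqrt(4174329864653)/21459 ≈ 95.21*I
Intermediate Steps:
k = 35608
B = 4/64377 (B = 4/(35608 + 28769) = 4/64377 ≈ 6.2134e-5)
sqrt(B + ((16420 - 13888) - 11597)) = sqrt(4/64377 + ((16420 - 13888) - 11597)) = sqrt(4/64377 + (2532 - 11597)) = sqrt(4/64377 - 9065) = sqrt(-583577501/64377) = I*sqrt(4174329864653)/21459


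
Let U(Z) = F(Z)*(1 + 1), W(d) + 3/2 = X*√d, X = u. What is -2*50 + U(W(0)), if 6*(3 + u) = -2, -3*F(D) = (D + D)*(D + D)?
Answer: -106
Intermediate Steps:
F(D) = -4*D²/3 (F(D) = -(D + D)*(D + D)/3 = -2*D*2*D/3 = -4*D²/3)
u = -10/3 (u = -3 + (⅙)*(-2) = -3 - ⅓ = -10/3 ≈ -3.3333)
X = -10/3 ≈ -3.3333
W(d) = -3/2 - 10*√d/3
U(Z) = -8*Z²/3 (U(Z) = (-4*Z²/3)*(1 + 1) = -4*Z²/3*2 = -8*Z²/3)
-2*50 + U(W(0)) = -2*50 - 8*(-3/2 - 10*√0/3)²/3 = -100 - 8*(-3/2 - 10/3*0)²/3 = -100 - 8*(-3/2 + 0)²/3 = -100 - 8*(-3/2)²/3 = -100 - 8/3*9/4 = -100 - 6 = -106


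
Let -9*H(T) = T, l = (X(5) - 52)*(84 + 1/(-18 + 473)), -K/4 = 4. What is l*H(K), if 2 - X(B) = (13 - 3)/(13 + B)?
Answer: -611536/81 ≈ -7549.8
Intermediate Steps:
K = -16 (K = -4*4 = -16)
X(B) = 2 - 10/(13 + B) (X(B) = 2 - (13 - 3)/(13 + B) = 2 - 10/(13 + B))
l = -38221/9 (l = (2*(8 + 5)/(13 + 5) - 52)*(84 + 1/(-18 + 473)) = (2*13/18 - 52)*(84 + 1/455) = (2*(1/18)*13 - 52)*(84 + 1/455) = (13/9 - 52)*(38221/455) = -455/9*38221/455 = -38221/9 ≈ -4246.8)
H(T) = -T/9
l*H(K) = -(-38221)*(-16)/81 = -38221/9*16/9 = -611536/81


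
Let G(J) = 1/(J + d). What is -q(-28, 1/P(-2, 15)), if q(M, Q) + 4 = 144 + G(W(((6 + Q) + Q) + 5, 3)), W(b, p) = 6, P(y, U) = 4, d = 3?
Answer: -1261/9 ≈ -140.11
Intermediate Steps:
G(J) = 1/(3 + J) (G(J) = 1/(J + 3) = 1/(3 + J))
q(M, Q) = 1261/9 (q(M, Q) = -4 + (144 + 1/(3 + 6)) = -4 + (144 + 1/9) = -4 + (144 + ⅑) = -4 + 1297/9 = 1261/9)
-q(-28, 1/P(-2, 15)) = -1*1261/9 = -1261/9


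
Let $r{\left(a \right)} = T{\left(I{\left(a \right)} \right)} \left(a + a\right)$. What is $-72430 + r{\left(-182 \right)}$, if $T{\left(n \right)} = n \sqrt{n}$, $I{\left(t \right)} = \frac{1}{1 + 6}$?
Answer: $-72430 - \frac{52 \sqrt{7}}{7} \approx -72450.0$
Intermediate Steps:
$I{\left(t \right)} = \frac{1}{7}$
$T{\left(n \right)} = n^{\frac{3}{2}}$
$r{\left(a \right)} = \frac{2 a \sqrt{7}}{49}$ ($r{\left(a \right)} = \frac{a + a}{7 \sqrt{7}} = \frac{\sqrt{7}}{49} \cdot 2 a = \frac{2 a \sqrt{7}}{49}$)
$-72430 + r{\left(-182 \right)} = -72430 + \frac{2}{49} \left(-182\right) \sqrt{7} = -72430 - \frac{52 \sqrt{7}}{7}$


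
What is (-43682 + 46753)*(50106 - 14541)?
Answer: 109220115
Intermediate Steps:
(-43682 + 46753)*(50106 - 14541) = 3071*35565 = 109220115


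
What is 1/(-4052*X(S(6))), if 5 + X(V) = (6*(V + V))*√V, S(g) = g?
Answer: -5/125932108 - 18*√6/31483027 ≈ -1.4402e-6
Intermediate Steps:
X(V) = -5 + 12*V^(3/2) (X(V) = -5 + (6*(V + V))*√V = -5 + (6*(2*V))*√V = -5 + (12*V)*√V = -5 + 12*V^(3/2))
1/(-4052*X(S(6))) = 1/(-4052*(-5 + 12*6^(3/2))) = 1/(-4052*(-5 + 12*(6*√6))) = 1/(-4052*(-5 + 72*√6)) = 1/(20260 - 291744*√6)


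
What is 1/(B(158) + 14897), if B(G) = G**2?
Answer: 1/39861 ≈ 2.5087e-5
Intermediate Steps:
1/(B(158) + 14897) = 1/(158**2 + 14897) = 1/(24964 + 14897) = 1/39861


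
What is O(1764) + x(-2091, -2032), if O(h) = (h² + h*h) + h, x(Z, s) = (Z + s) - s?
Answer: 6223065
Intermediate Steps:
x(Z, s) = Z
O(h) = h + 2*h² (O(h) = (h² + h²) + h = 2*h² + h = h + 2*h²)
O(1764) + x(-2091, -2032) = 1764*(1 + 2*1764) - 2091 = 1764*(1 + 3528) - 2091 = 1764*3529 - 2091 = 6225156 - 2091 = 6223065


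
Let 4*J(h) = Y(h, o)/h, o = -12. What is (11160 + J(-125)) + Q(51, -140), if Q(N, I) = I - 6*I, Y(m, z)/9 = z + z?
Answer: 1482554/125 ≈ 11860.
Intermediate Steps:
Y(m, z) = 18*z (Y(m, z) = 9*(z + z) = 9*(2*z) = 18*z)
Q(N, I) = -5*I
J(h) = -54/h (J(h) = ((18*(-12))/h)/4 = (-216/h)/4 = -54/h)
(11160 + J(-125)) + Q(51, -140) = (11160 - 54/(-125)) - 5*(-140) = (11160 - 54*(-1/125)) + 700 = (11160 + 54/125) + 700 = 1395054/125 + 700 = 1482554/125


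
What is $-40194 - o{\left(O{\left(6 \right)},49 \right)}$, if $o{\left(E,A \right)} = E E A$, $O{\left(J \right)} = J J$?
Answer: $-103698$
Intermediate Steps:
$O{\left(J \right)} = J^{2}$
$o{\left(E,A \right)} = A E^{2}$ ($o{\left(E,A \right)} = E^{2} A = A E^{2}$)
$-40194 - o{\left(O{\left(6 \right)},49 \right)} = -40194 - 49 \left(6^{2}\right)^{2} = -40194 - 49 \cdot 36^{2} = -40194 - 49 \cdot 1296 = -40194 - 63504 = -103698$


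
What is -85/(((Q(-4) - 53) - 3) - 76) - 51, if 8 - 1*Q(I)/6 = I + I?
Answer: -1751/36 ≈ -48.639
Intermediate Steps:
Q(I) = 48 - 12*I (Q(I) = 48 - 6*(I + I) = 48 - 12*I)
-85/(((Q(-4) - 53) - 3) - 76) - 51 = -85/((((48 - 12*(-4)) - 53) - 3) - 76) - 51 = -85/((((48 + 48) - 53) - 3) - 76) - 51 = -85/(((96 - 53) - 3) - 76) - 51 = -85/((43 - 3) - 76) - 51 = -85/(40 - 76) - 51 = -85/(-36) - 51 = -85*(-1/36) - 51 = 85/36 - 51 = -1751/36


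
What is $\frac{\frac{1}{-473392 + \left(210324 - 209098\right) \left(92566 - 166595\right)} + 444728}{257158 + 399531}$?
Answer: $\frac{40573845608687}{59911672075794} \approx 0.67723$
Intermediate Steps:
$\frac{\frac{1}{-473392 + \left(210324 - 209098\right) \left(92566 - 166595\right)} + 444728}{257158 + 399531} = \frac{\frac{1}{-473392 + 1226 \left(-74029\right)} + 444728}{656689} = \left(\frac{1}{-473392 - 90759554} + 444728\right) \frac{1}{656689} = \left(\frac{1}{-91232946} + 444728\right) \frac{1}{656689} = \left(- \frac{1}{91232946} + 444728\right) \frac{1}{656689} = \frac{40573845608687}{91232946} \cdot \frac{1}{656689} = \frac{40573845608687}{59911672075794}$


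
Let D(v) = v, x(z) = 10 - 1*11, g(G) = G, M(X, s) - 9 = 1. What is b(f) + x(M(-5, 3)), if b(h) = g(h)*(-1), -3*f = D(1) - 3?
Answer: -5/3 ≈ -1.6667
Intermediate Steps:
M(X, s) = 10 (M(X, s) = 9 + 1 = 10)
x(z) = -1 (x(z) = 10 - 11 = -1)
f = ⅔ (f = -(1 - 3)/3 = -⅓*(-2) = ⅔ ≈ 0.66667)
b(h) = -h (b(h) = h*(-1) = -h)
b(f) + x(M(-5, 3)) = -1*⅔ - 1 = -⅔ - 1 = -5/3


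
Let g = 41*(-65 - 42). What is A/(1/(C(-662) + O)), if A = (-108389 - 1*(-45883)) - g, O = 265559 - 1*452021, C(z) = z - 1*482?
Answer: 10903473114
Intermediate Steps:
g = -4387 (g = 41*(-107) = -4387)
C(z) = -482 + z (C(z) = z - 482 = -482 + z)
O = -186462 (O = 265559 - 452021 = -186462)
A = -58119 (A = (-108389 - 1*(-45883)) - 1*(-4387) = (-108389 + 45883) + 4387 = -62506 + 4387 = -58119)
A/(1/(C(-662) + O)) = -58119/(1/((-482 - 662) - 186462)) = -58119/(1/(-1144 - 186462)) = -58119/(1/(-187606)) = -58119/(-1/187606) = -58119*(-187606) = 10903473114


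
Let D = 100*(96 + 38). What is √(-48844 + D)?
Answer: 2*I*√8861 ≈ 188.27*I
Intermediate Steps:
D = 13400 (D = 100*134 = 13400)
√(-48844 + D) = √(-48844 + 13400) = √(-35444) = 2*I*√8861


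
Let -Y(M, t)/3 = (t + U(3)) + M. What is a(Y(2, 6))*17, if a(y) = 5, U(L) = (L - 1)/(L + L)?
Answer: 85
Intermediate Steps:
U(L) = (-1 + L)/(2*L) (U(L) = (-1 + L)/((2*L)) = (-1 + L)*(1/(2*L)) = (-1 + L)/(2*L))
Y(M, t) = -1 - 3*M - 3*t (Y(M, t) = -3*((t + (½)*(-1 + 3)/3) + M) = -3*((t + (½)*(⅓)*2) + M) = -3*((t + ⅓) + M) = -3*((⅓ + t) + M) = -3*(⅓ + M + t) = -1 - 3*M - 3*t)
a(Y(2, 6))*17 = 5*17 = 85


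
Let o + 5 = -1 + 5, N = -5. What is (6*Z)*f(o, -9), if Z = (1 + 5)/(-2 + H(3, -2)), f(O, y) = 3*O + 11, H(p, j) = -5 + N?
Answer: -24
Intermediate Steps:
o = -1 (o = -5 + (-1 + 5) = -5 + 4 = -1)
H(p, j) = -10 (H(p, j) = -5 - 5 = -10)
f(O, y) = 11 + 3*O
Z = -1/2 (Z = (1 + 5)/(-2 - 10) = 6/(-12) = 6*(-1/12) = -1/2 ≈ -0.50000)
(6*Z)*f(o, -9) = (6*(-1/2))*(11 + 3*(-1)) = -3*(11 - 3) = -3*8 = -24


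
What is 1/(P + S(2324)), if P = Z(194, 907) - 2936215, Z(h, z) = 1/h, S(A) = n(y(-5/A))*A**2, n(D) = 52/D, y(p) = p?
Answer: -970/126626094772257 ≈ -7.6603e-12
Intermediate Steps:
S(A) = -52*A**3/5 (S(A) = (52/((-5/A)))*A**2 = (52*(-A/5))*A**2 = (-52*A/5)*A**2 = -52*A**3/5)
P = -569625709/194 (P = 1/194 - 2936215 = -569625709/194 ≈ -2.9362e+6)
1/(P + S(2324)) = 1/(-569625709/194 - 52/5*2324**3) = 1/(-569625709/194 - 52/5*12551868224) = 1/(-569625709/194 - 652697147648/5) = 1/(-126626094772257/970) = -970/126626094772257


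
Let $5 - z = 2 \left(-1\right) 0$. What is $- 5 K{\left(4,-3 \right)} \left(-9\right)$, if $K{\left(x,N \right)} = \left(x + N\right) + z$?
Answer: $270$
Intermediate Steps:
$z = 5$ ($z = 5 - 2 \left(-1\right) 0 = 5 - \left(-2\right) 0 = 5 - 0 = 5 + 0 = 5$)
$K{\left(x,N \right)} = 5 + N + x$ ($K{\left(x,N \right)} = \left(x + N\right) + 5 = \left(N + x\right) + 5 = 5 + N + x$)
$- 5 K{\left(4,-3 \right)} \left(-9\right) = - 5 \left(5 - 3 + 4\right) \left(-9\right) = \left(-5\right) 6 \left(-9\right) = \left(-30\right) \left(-9\right) = 270$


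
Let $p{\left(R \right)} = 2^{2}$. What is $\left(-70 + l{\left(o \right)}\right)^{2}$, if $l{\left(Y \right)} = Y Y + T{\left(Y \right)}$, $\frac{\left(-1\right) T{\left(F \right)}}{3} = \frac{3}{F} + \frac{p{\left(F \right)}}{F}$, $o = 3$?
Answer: $4624$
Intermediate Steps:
$p{\left(R \right)} = 4$
$T{\left(F \right)} = - \frac{21}{F}$ ($T{\left(F \right)} = - 3 \left(\frac{3}{F} + \frac{4}{F}\right) = - 3 \frac{7}{F} = - \frac{21}{F}$)
$l{\left(Y \right)} = Y^{2} - \frac{21}{Y}$ ($l{\left(Y \right)} = Y Y - \frac{21}{Y} = Y^{2} - \frac{21}{Y}$)
$\left(-70 + l{\left(o \right)}\right)^{2} = \left(-70 + \frac{-21 + 3^{3}}{3}\right)^{2} = \left(-70 + \frac{-21 + 27}{3}\right)^{2} = \left(-70 + \frac{1}{3} \cdot 6\right)^{2} = \left(-70 + 2\right)^{2} = \left(-68\right)^{2} = 4624$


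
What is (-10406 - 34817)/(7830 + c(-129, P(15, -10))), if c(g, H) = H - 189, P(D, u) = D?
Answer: -45223/7656 ≈ -5.9069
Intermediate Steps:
c(g, H) = -189 + H
(-10406 - 34817)/(7830 + c(-129, P(15, -10))) = (-10406 - 34817)/(7830 + (-189 + 15)) = -45223/(7830 - 174) = -45223/7656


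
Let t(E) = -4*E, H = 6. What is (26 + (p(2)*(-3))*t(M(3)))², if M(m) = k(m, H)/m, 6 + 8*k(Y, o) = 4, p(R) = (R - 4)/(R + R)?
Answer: 2809/4 ≈ 702.25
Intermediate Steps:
p(R) = (-4 + R)/(2*R) (p(R) = (-4 + R)/((2*R)) = (-4 + R)*(1/(2*R)) = (-4 + R)/(2*R))
k(Y, o) = -¼ (k(Y, o) = -¾ + (⅛)*4 = -¾ + ½ = -¼)
M(m) = -1/(4*m)
(26 + (p(2)*(-3))*t(M(3)))² = (26 + (((½)*(-4 + 2)/2)*(-3))*(-(-1)/3))² = (26 + (((½)*(½)*(-2))*(-3))*(-(-1)/3))² = (26 + (-½*(-3))*(-4*(-1/12)))² = (26 + (3/2)*(⅓))² = (26 + ½)² = (53/2)² = 2809/4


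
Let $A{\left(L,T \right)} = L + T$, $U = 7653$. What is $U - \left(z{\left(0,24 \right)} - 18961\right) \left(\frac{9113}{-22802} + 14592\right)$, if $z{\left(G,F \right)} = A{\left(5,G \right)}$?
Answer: $\frac{242583487507}{877} \approx 2.7661 \cdot 10^{8}$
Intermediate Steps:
$z{\left(G,F \right)} = 5 + G$
$U - \left(z{\left(0,24 \right)} - 18961\right) \left(\frac{9113}{-22802} + 14592\right) = 7653 - \left(\left(5 + 0\right) - 18961\right) \left(\frac{9113}{-22802} + 14592\right) = 7653 - \left(5 - 18961\right) \left(9113 \left(- \frac{1}{22802}\right) + 14592\right) = 7653 - - 18956 \left(- \frac{701}{1754} + 14592\right) = 7653 - \left(-18956\right) \frac{25593667}{1754} = 7653 - - \frac{242576775826}{877} = 7653 + \frac{242576775826}{877} = \frac{242583487507}{877}$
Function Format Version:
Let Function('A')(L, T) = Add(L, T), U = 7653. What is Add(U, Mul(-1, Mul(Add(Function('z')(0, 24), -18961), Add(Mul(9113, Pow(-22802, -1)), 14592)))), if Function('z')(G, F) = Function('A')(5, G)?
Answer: Rational(242583487507, 877) ≈ 2.7661e+8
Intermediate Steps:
Function('z')(G, F) = Add(5, G)
Add(U, Mul(-1, Mul(Add(Function('z')(0, 24), -18961), Add(Mul(9113, Pow(-22802, -1)), 14592)))) = Add(7653, Mul(-1, Mul(Add(Add(5, 0), -18961), Add(Mul(9113, Pow(-22802, -1)), 14592)))) = Add(7653, Mul(-1, Mul(Add(5, -18961), Add(Mul(9113, Rational(-1, 22802)), 14592)))) = Add(7653, Mul(-1, Mul(-18956, Add(Rational(-701, 1754), 14592)))) = Add(7653, Mul(-1, Mul(-18956, Rational(25593667, 1754)))) = Add(7653, Mul(-1, Rational(-242576775826, 877))) = Add(7653, Rational(242576775826, 877)) = Rational(242583487507, 877)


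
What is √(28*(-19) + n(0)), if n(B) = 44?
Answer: 2*I*√122 ≈ 22.091*I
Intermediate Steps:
√(28*(-19) + n(0)) = √(28*(-19) + 44) = √(-532 + 44) = √(-488) = 2*I*√122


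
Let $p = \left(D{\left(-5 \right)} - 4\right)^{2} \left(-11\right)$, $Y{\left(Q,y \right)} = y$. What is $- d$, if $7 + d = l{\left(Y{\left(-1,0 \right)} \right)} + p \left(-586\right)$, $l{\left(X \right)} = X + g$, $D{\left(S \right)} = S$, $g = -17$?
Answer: $-522102$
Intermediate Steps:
$p = -891$ ($p = \left(-5 - 4\right)^{2} \left(-11\right) = \left(-9\right)^{2} \left(-11\right) = 81 \left(-11\right) = -891$)
$l{\left(X \right)} = -17 + X$ ($l{\left(X \right)} = X - 17 = -17 + X$)
$d = 522102$ ($d = -7 + \left(\left(-17 + 0\right) - -522126\right) = -7 + \left(-17 + 522126\right) = -7 + 522109 = 522102$)
$- d = \left(-1\right) 522102 = -522102$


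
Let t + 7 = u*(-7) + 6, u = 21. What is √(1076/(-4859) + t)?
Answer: 4*I*√218718167/4859 ≈ 12.175*I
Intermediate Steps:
t = -148 (t = -7 + (21*(-7) + 6) = -7 + (-147 + 6) = -7 - 141 = -148)
√(1076/(-4859) + t) = √(1076/(-4859) - 148) = √(1076*(-1/4859) - 148) = √(-1076/4859 - 148) = √(-720208/4859) = 4*I*√218718167/4859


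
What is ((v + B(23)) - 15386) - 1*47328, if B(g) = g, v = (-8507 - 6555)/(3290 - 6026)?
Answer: -85753757/1368 ≈ -62686.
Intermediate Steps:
v = 7531/1368 (v = -15062/(-2736) = -15062*(-1/2736) = 7531/1368 ≈ 5.5051)
((v + B(23)) - 15386) - 1*47328 = ((7531/1368 + 23) - 15386) - 1*47328 = (38995/1368 - 15386) - 47328 = -21009053/1368 - 47328 = -85753757/1368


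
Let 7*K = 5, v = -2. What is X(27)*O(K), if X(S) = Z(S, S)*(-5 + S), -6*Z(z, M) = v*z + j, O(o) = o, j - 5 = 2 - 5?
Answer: 2860/21 ≈ 136.19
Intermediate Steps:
j = 2 (j = 5 + (2 - 5) = 5 - 3 = 2)
K = 5/7 (K = (⅐)*5 = 5/7 ≈ 0.71429)
Z(z, M) = -⅓ + z/3 (Z(z, M) = -(-2*z + 2)/6 = -(2 - 2*z)/6 = -⅓ + z/3)
X(S) = (-5 + S)*(-⅓ + S/3) (X(S) = (-⅓ + S/3)*(-5 + S) = (-5 + S)*(-⅓ + S/3))
X(27)*O(K) = ((-1 + 27)*(-5 + 27)/3)*(5/7) = ((⅓)*26*22)*(5/7) = (572/3)*(5/7) = 2860/21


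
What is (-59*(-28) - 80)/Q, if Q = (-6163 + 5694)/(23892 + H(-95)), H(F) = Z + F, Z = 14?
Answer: -37430892/469 ≈ -79810.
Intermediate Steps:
H(F) = 14 + F
Q = -469/23811 (Q = (-6163 + 5694)/(23892 + (14 - 95)) = -469/(23892 - 81) = -469/23811 ≈ -0.019697)
(-59*(-28) - 80)/Q = (-59*(-28) - 80)/(-469/23811) = (1652 - 80)*(-23811/469) = 1572*(-23811/469) = -37430892/469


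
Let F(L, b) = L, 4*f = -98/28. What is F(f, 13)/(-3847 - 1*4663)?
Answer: 7/68080 ≈ 0.00010282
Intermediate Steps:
f = -7/8 (f = (-98/28)/4 = (-98*1/28)/4 = (1/4)*(-7/2) = -7/8 ≈ -0.87500)
F(f, 13)/(-3847 - 1*4663) = -7/(8*(-3847 - 1*4663)) = -7/(8*(-3847 - 4663)) = -7/8/(-8510) = -7/8*(-1/8510) = 7/68080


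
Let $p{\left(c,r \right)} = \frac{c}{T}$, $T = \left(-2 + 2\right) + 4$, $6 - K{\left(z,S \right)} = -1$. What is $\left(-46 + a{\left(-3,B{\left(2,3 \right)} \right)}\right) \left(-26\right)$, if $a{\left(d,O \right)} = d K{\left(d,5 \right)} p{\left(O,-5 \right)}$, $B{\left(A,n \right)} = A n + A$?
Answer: $2288$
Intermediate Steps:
$K{\left(z,S \right)} = 7$ ($K{\left(z,S \right)} = 6 - -1 = 6 + 1 = 7$)
$B{\left(A,n \right)} = A + A n$
$T = 4$ ($T = 0 + 4 = 4$)
$p{\left(c,r \right)} = \frac{c}{4}$
$a{\left(d,O \right)} = \frac{7 O d}{4}$ ($a{\left(d,O \right)} = d 7 \frac{O}{4} = 7 d \frac{O}{4} = \frac{7 O d}{4}$)
$\left(-46 + a{\left(-3,B{\left(2,3 \right)} \right)}\right) \left(-26\right) = \left(-46 + \frac{7}{4} \cdot 2 \left(1 + 3\right) \left(-3\right)\right) \left(-26\right) = \left(-46 + \frac{7}{4} \cdot 2 \cdot 4 \left(-3\right)\right) \left(-26\right) = \left(-46 + \frac{7}{4} \cdot 8 \left(-3\right)\right) \left(-26\right) = \left(-46 - 42\right) \left(-26\right) = \left(-88\right) \left(-26\right) = 2288$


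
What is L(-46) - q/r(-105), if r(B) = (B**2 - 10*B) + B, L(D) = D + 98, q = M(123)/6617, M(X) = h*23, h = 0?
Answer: 52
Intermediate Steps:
M(X) = 0 (M(X) = 0*23 = 0)
q = 0 (q = 0/6617 = 0*(1/6617) = 0)
L(D) = 98 + D
r(B) = B**2 - 9*B
L(-46) - q/r(-105) = (98 - 46) - 0/((-105*(-9 - 105))) = 52 - 0/((-105*(-114))) = 52 - 0/11970 = 52 - 1*0 = 52 + 0 = 52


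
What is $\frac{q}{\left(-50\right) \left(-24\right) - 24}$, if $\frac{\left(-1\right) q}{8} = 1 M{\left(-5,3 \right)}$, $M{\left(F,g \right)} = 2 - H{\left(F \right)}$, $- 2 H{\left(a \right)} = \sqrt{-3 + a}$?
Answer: $- \frac{2}{147} - \frac{i \sqrt{2}}{147} \approx -0.013605 - 0.0096205 i$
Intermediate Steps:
$H{\left(a \right)} = - \frac{\sqrt{-3 + a}}{2}$
$M{\left(F,g \right)} = 2 + \frac{\sqrt{-3 + F}}{2}$ ($M{\left(F,g \right)} = 2 - - \frac{\sqrt{-3 + F}}{2} = 2 + \frac{\sqrt{-3 + F}}{2}$)
$q = -16 - 8 i \sqrt{2}$ ($q = - 8 \cdot 1 \left(2 + \frac{\sqrt{-3 - 5}}{2}\right) = - 8 \cdot 1 \left(2 + \frac{\sqrt{-8}}{2}\right) = - 8 \cdot 1 \left(2 + \frac{2 i \sqrt{2}}{2}\right) = - 8 \cdot 1 \left(2 + i \sqrt{2}\right) = - 8 \left(2 + i \sqrt{2}\right) = -16 - 8 i \sqrt{2} \approx -16.0 - 11.314 i$)
$\frac{q}{\left(-50\right) \left(-24\right) - 24} = \frac{-16 - 8 i \sqrt{2}}{\left(-50\right) \left(-24\right) - 24} = \frac{-16 - 8 i \sqrt{2}}{1200 - 24} = \frac{-16 - 8 i \sqrt{2}}{1176} = \left(-16 - 8 i \sqrt{2}\right) \frac{1}{1176} = - \frac{2}{147} - \frac{i \sqrt{2}}{147}$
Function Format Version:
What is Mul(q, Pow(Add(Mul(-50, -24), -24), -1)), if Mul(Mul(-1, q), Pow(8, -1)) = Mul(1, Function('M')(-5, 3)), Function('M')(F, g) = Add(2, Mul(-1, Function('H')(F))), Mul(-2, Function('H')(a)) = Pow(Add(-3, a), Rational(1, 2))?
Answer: Add(Rational(-2, 147), Mul(Rational(-1, 147), I, Pow(2, Rational(1, 2)))) ≈ Add(-0.013605, Mul(-0.0096205, I))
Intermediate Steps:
Function('H')(a) = Mul(Rational(-1, 2), Pow(Add(-3, a), Rational(1, 2)))
Function('M')(F, g) = Add(2, Mul(Rational(1, 2), Pow(Add(-3, F), Rational(1, 2)))) (Function('M')(F, g) = Add(2, Mul(-1, Mul(Rational(-1, 2), Pow(Add(-3, F), Rational(1, 2))))) = Add(2, Mul(Rational(1, 2), Pow(Add(-3, F), Rational(1, 2)))))
q = Add(-16, Mul(-8, I, Pow(2, Rational(1, 2)))) (q = Mul(-8, Mul(1, Add(2, Mul(Rational(1, 2), Pow(Add(-3, -5), Rational(1, 2)))))) = Mul(-8, Mul(1, Add(2, Mul(Rational(1, 2), Pow(-8, Rational(1, 2)))))) = Mul(-8, Mul(1, Add(2, Mul(Rational(1, 2), Mul(2, I, Pow(2, Rational(1, 2))))))) = Mul(-8, Mul(1, Add(2, Mul(I, Pow(2, Rational(1, 2)))))) = Mul(-8, Add(2, Mul(I, Pow(2, Rational(1, 2))))) = Add(-16, Mul(-8, I, Pow(2, Rational(1, 2)))) ≈ Add(-16.000, Mul(-11.314, I)))
Mul(q, Pow(Add(Mul(-50, -24), -24), -1)) = Mul(Add(-16, Mul(-8, I, Pow(2, Rational(1, 2)))), Pow(Add(Mul(-50, -24), -24), -1)) = Mul(Add(-16, Mul(-8, I, Pow(2, Rational(1, 2)))), Pow(Add(1200, -24), -1)) = Mul(Add(-16, Mul(-8, I, Pow(2, Rational(1, 2)))), Pow(1176, -1)) = Mul(Add(-16, Mul(-8, I, Pow(2, Rational(1, 2)))), Rational(1, 1176)) = Add(Rational(-2, 147), Mul(Rational(-1, 147), I, Pow(2, Rational(1, 2))))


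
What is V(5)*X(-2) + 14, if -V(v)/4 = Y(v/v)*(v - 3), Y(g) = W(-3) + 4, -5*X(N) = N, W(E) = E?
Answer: 54/5 ≈ 10.800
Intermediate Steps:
X(N) = -N/5
Y(g) = 1 (Y(g) = -3 + 4 = 1)
V(v) = 12 - 4*v (V(v) = -4*(v - 3) = -4*(-3 + v) = 12 - 4*v)
V(5)*X(-2) + 14 = (12 - 4*5)*(-⅕*(-2)) + 14 = (12 - 20)*(⅖) + 14 = -8*⅖ + 14 = -16/5 + 14 = 54/5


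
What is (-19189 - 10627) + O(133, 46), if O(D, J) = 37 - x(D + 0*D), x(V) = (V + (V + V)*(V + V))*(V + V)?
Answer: -18886253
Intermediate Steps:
x(V) = 2*V*(V + 4*V**2) (x(V) = (V + (2*V)*(2*V))*(2*V) = (V + 4*V**2)*(2*V) = 2*V*(V + 4*V**2))
O(D, J) = 37 - D**2*(2 + 8*D) (O(D, J) = 37 - (D + 0*D)**2*(2 + 8*(D + 0*D)) = 37 - (D + 0)**2*(2 + 8*(D + 0)) = 37 - D**2*(2 + 8*D))
(-19189 - 10627) + O(133, 46) = (-19189 - 10627) + (37 - 8*133**3 - 2*133**2) = -29816 + (37 - 8*2352637 - 2*17689) = -29816 + (37 - 18821096 - 35378) = -29816 - 18856437 = -18886253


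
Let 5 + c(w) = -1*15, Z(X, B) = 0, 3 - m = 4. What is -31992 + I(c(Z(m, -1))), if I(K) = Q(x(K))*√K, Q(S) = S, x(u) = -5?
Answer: -31992 - 10*I*√5 ≈ -31992.0 - 22.361*I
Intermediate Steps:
m = -1 (m = 3 - 1*4 = 3 - 4 = -1)
c(w) = -20 (c(w) = -5 - 1*15 = -5 - 15 = -20)
I(K) = -5*√K
-31992 + I(c(Z(m, -1))) = -31992 - 10*I*√5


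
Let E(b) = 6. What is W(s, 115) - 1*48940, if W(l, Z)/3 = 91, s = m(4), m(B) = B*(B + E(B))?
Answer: -48667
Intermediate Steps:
m(B) = B*(6 + B) (m(B) = B*(B + 6) = B*(6 + B))
s = 40 (s = 4*(6 + 4) = 4*10 = 40)
W(l, Z) = 273 (W(l, Z) = 3*91 = 273)
W(s, 115) - 1*48940 = 273 - 1*48940 = 273 - 48940 = -48667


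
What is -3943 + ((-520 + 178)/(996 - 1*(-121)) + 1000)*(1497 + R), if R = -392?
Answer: 1229502759/1117 ≈ 1.1007e+6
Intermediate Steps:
-3943 + ((-520 + 178)/(996 - 1*(-121)) + 1000)*(1497 + R) = -3943 + ((-520 + 178)/(996 - 1*(-121)) + 1000)*(1497 - 392) = -3943 + (-342/(996 + 121) + 1000)*1105 = -3943 + (-342/1117 + 1000)*1105 = -3943 + (1116658/1117)*1105 = -3943 + 1233907090/1117 = 1229502759/1117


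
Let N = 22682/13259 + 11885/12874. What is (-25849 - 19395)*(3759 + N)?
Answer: -14525523561423894/85348183 ≈ -1.7019e+8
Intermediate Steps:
N = 449591283/170696366 (N = 22682*(1/13259) + 11885*(1/12874) = 22682/13259 + 11885/12874 = 449591283/170696366 ≈ 2.6339)
(-25849 - 19395)*(3759 + N) = (-25849 - 19395)*(3759 + 449591283/170696366) = -45244*642097231077/170696366 = -14525523561423894/85348183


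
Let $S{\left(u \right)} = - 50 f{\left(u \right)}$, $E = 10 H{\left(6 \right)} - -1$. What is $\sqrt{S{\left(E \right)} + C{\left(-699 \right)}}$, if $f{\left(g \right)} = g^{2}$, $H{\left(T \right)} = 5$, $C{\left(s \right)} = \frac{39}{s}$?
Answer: $\frac{i \sqrt{7060287479}}{233} \approx 360.62 i$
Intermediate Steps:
$E = 51$ ($E = 10 \cdot 5 - -1 = 50 + \left(-4 + 5\right) = 50 + 1 = 51$)
$S{\left(u \right)} = - 50 u^{2}$
$\sqrt{S{\left(E \right)} + C{\left(-699 \right)}} = \sqrt{- 50 \cdot 51^{2} + \frac{39}{-699}} = \sqrt{\left(-50\right) 2601 + 39 \left(- \frac{1}{699}\right)} = \sqrt{-130050 - \frac{13}{233}} = \sqrt{- \frac{30301663}{233}} = \frac{i \sqrt{7060287479}}{233}$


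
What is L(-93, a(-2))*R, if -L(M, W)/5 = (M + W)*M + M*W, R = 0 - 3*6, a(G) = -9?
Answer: 929070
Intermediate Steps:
R = -18 (R = 0 - 18 = -18)
L(M, W) = -5*M*W - 5*M*(M + W) (L(M, W) = -5*((M + W)*M + M*W) = -5*(M*(M + W) + M*W) = -5*(M*W + M*(M + W)) = -5*M*W - 5*M*(M + W))
L(-93, a(-2))*R = -5*(-93)*(-93 + 2*(-9))*(-18) = -5*(-93)*(-93 - 18)*(-18) = -5*(-93)*(-111)*(-18) = -51615*(-18) = 929070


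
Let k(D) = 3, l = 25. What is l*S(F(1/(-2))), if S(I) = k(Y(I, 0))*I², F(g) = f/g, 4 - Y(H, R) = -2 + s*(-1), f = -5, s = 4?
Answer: 7500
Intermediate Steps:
Y(H, R) = 10 (Y(H, R) = 4 - (-2 + 4*(-1)) = 4 - (-2 - 4) = 4 - 1*(-6) = 4 + 6 = 10)
F(g) = -5/g
S(I) = 3*I²
l*S(F(1/(-2))) = 25*(3*(-5/(1/(-2)))²) = 25*(3*(-5/(-½))²) = 25*(3*(-5*(-2))²) = 25*(3*10²) = 25*(3*100) = 25*300 = 7500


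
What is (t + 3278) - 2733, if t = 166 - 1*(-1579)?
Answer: 2290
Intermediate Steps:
t = 1745 (t = 166 + 1579 = 1745)
(t + 3278) - 2733 = (1745 + 3278) - 2733 = 5023 - 2733 = 2290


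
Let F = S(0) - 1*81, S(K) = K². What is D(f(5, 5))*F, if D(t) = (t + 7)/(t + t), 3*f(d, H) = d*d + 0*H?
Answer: -1863/25 ≈ -74.520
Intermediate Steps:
f(d, H) = d²/3 (f(d, H) = (d*d + 0*H)/3 = (d² + 0)/3 = d²/3)
F = -81 (F = 0² - 1*81 = 0 - 81 = -81)
D(t) = (7 + t)/(2*t) (D(t) = (7 + t)/((2*t)) = (7 + t)*(1/(2*t)) = (7 + t)/(2*t))
D(f(5, 5))*F = ((7 + (⅓)*5²)/(2*(((⅓)*5²))))*(-81) = ((7 + (⅓)*25)/(2*(((⅓)*25))))*(-81) = ((7 + 25/3)/(2*(25/3)))*(-81) = ((½)*(3/25)*(46/3))*(-81) = (23/25)*(-81) = -1863/25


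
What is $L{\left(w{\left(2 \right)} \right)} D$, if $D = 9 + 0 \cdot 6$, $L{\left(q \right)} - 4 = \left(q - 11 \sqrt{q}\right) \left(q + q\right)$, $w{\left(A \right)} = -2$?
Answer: $108 + 396 i \sqrt{2} \approx 108.0 + 560.03 i$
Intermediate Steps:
$L{\left(q \right)} = 4 + 2 q \left(q - 11 \sqrt{q}\right)$ ($L{\left(q \right)} = 4 + \left(q - 11 \sqrt{q}\right) \left(q + q\right) = 4 + \left(q - 11 \sqrt{q}\right) 2 q = 4 + 2 q \left(q - 11 \sqrt{q}\right)$)
$D = 9$ ($D = 9 + 0 = 9$)
$L{\left(w{\left(2 \right)} \right)} D = \left(4 - 22 \left(-2\right)^{\frac{3}{2}} + 2 \left(-2\right)^{2}\right) 9 = \left(4 - 22 \left(- 2 i \sqrt{2}\right) + 2 \cdot 4\right) 9 = \left(4 + 44 i \sqrt{2} + 8\right) 9 = \left(12 + 44 i \sqrt{2}\right) 9 = 108 + 396 i \sqrt{2}$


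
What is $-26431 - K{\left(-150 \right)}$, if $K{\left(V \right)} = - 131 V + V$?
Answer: $-45931$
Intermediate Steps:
$K{\left(V \right)} = - 130 V$
$-26431 - K{\left(-150 \right)} = -26431 - \left(-130\right) \left(-150\right) = -26431 - 19500 = -45931$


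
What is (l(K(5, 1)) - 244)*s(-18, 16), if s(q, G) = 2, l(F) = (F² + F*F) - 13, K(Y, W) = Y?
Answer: -414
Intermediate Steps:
l(F) = -13 + 2*F² (l(F) = (F² + F²) - 13 = 2*F² - 13 = -13 + 2*F²)
(l(K(5, 1)) - 244)*s(-18, 16) = ((-13 + 2*5²) - 244)*2 = ((-13 + 2*25) - 244)*2 = ((-13 + 50) - 244)*2 = (37 - 244)*2 = -207*2 = -414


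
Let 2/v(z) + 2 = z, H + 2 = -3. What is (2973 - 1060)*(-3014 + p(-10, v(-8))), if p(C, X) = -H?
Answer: -5756217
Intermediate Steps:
H = -5 (H = -2 - 3 = -5)
v(z) = 2/(-2 + z)
p(C, X) = 5 (p(C, X) = -1*(-5) = 5)
(2973 - 1060)*(-3014 + p(-10, v(-8))) = (2973 - 1060)*(-3014 + 5) = 1913*(-3009) = -5756217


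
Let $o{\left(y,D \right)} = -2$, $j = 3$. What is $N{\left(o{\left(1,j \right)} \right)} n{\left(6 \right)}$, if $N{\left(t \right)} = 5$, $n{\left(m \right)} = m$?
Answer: $30$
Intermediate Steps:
$N{\left(o{\left(1,j \right)} \right)} n{\left(6 \right)} = 5 \cdot 6 = 30$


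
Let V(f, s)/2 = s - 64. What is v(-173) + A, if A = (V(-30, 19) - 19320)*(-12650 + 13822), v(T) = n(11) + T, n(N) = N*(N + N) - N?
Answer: -22748462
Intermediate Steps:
V(f, s) = -128 + 2*s (V(f, s) = 2*(s - 64) = 2*(-64 + s) = -128 + 2*s)
n(N) = -N + 2*N² (n(N) = N*(2*N) - N = 2*N² - N = -N + 2*N²)
v(T) = 231 + T (v(T) = 11*(-1 + 2*11) + T = 11*(-1 + 22) + T = 11*21 + T = 231 + T)
A = -22748520 (A = ((-128 + 2*19) - 19320)*(-12650 + 13822) = ((-128 + 38) - 19320)*1172 = (-90 - 19320)*1172 = -19410*1172 = -22748520)
v(-173) + A = (231 - 173) - 22748520 = 58 - 22748520 = -22748462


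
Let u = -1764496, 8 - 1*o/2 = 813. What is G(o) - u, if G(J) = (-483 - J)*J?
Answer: -49974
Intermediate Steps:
o = -1610 (o = 16 - 2*813 = 16 - 1626 = -1610)
G(J) = J*(-483 - J)
G(o) - u = -1*(-1610)*(483 - 1610) - 1*(-1764496) = -1*(-1610)*(-1127) + 1764496 = -1814470 + 1764496 = -49974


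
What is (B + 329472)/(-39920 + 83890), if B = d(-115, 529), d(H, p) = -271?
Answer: 329201/43970 ≈ 7.4869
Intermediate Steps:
B = -271
(B + 329472)/(-39920 + 83890) = (-271 + 329472)/(-39920 + 83890) = 329201/43970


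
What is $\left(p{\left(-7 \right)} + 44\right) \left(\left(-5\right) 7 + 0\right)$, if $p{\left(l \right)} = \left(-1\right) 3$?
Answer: $-1435$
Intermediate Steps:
$p{\left(l \right)} = -3$
$\left(p{\left(-7 \right)} + 44\right) \left(\left(-5\right) 7 + 0\right) = \left(-3 + 44\right) \left(\left(-5\right) 7 + 0\right) = 41 \left(-35 + 0\right) = 41 \left(-35\right) = -1435$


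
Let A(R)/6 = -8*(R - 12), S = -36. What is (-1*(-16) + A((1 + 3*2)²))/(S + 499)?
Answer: -1760/463 ≈ -3.8013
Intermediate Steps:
A(R) = 576 - 48*R (A(R) = 6*(-8*(R - 12)) = 6*(-8*(-12 + R)) = 6*(96 - 8*R) = 576 - 48*R)
(-1*(-16) + A((1 + 3*2)²))/(S + 499) = (-1*(-16) + (576 - 48*(1 + 3*2)²))/(-36 + 499) = (16 + (576 - 48*(1 + 6)²))/463 = (16 + (576 - 48*7²))*(1/463) = (16 + (576 - 48*49))*(1/463) = (16 + (576 - 2352))*(1/463) = (16 - 1776)*(1/463) = -1760*1/463 = -1760/463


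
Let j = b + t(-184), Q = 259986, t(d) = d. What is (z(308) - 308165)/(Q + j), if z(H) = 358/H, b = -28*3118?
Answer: -47457231/26564692 ≈ -1.7865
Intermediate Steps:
b = -87304
j = -87488 (j = -87304 - 184 = -87488)
(z(308) - 308165)/(Q + j) = (358/308 - 308165)/(259986 - 87488) = (358*(1/308) - 308165)/172498 = (179/154 - 308165)*(1/172498) = -47457231/154*1/172498 = -47457231/26564692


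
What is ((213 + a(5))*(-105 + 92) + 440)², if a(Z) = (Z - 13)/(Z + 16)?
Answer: 2381928025/441 ≈ 5.4012e+6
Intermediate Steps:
a(Z) = (-13 + Z)/(16 + Z)
((213 + a(5))*(-105 + 92) + 440)² = ((213 + (-13 + 5)/(16 + 5))*(-105 + 92) + 440)² = ((213 - 8/21)*(-13) + 440)² = ((4465/21)*(-13) + 440)² = (-58045/21 + 440)² = (-48805/21)² = 2381928025/441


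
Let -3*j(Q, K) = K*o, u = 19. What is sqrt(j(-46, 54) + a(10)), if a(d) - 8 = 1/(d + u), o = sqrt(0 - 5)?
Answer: sqrt(6757 - 15138*I*sqrt(5))/29 ≈ 4.9537 - 4.0626*I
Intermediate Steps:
o = I*sqrt(5) (o = sqrt(-5) = I*sqrt(5) ≈ 2.2361*I)
j(Q, K) = -I*K*sqrt(5)/3 (j(Q, K) = -K*I*sqrt(5)/3 = -I*K*sqrt(5)/3)
a(d) = 8 + 1/(19 + d) (a(d) = 8 + 1/(d + 19) = 8 + 1/(19 + d))
sqrt(j(-46, 54) + a(10)) = sqrt(-1/3*I*54*sqrt(5) + (153 + 8*10)/(19 + 10)) = sqrt(-18*I*sqrt(5) + (153 + 80)/29) = sqrt(-18*I*sqrt(5) + (1/29)*233) = sqrt(-18*I*sqrt(5) + 233/29) = sqrt(233/29 - 18*I*sqrt(5))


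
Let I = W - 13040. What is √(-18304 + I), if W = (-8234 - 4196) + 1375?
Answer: 3*I*√4711 ≈ 205.91*I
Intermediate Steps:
W = -11055 (W = -12430 + 1375 = -11055)
I = -24095 (I = -11055 - 13040 = -24095)
√(-18304 + I) = √(-18304 - 24095) = √(-42399) = 3*I*√4711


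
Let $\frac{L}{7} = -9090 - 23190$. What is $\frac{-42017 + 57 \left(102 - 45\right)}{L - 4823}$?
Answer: $\frac{38768}{230783} \approx 0.16798$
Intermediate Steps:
$L = -225960$ ($L = 7 \left(-9090 - 23190\right) = 7 \left(-32280\right) = -225960$)
$\frac{-42017 + 57 \left(102 - 45\right)}{L - 4823} = \frac{-42017 + 57 \left(102 - 45\right)}{-225960 - 4823} = \frac{-42017 + 57 \cdot 57}{-230783} = \left(-42017 + 3249\right) \left(- \frac{1}{230783}\right) = \left(-38768\right) \left(- \frac{1}{230783}\right) = \frac{38768}{230783}$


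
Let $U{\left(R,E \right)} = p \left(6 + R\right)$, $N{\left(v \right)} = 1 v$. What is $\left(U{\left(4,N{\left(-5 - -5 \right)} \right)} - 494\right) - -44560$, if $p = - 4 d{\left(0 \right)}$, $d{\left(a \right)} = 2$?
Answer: $43986$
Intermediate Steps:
$N{\left(v \right)} = v$
$p = -8$ ($p = \left(-4\right) 2 = -8$)
$U{\left(R,E \right)} = -48 - 8 R$ ($U{\left(R,E \right)} = - 8 \left(6 + R\right) = -48 - 8 R$)
$\left(U{\left(4,N{\left(-5 - -5 \right)} \right)} - 494\right) - -44560 = \left(\left(-48 - 32\right) - 494\right) - -44560 = \left(\left(-48 - 32\right) - 494\right) + 44560 = \left(-80 - 494\right) + 44560 = -574 + 44560 = 43986$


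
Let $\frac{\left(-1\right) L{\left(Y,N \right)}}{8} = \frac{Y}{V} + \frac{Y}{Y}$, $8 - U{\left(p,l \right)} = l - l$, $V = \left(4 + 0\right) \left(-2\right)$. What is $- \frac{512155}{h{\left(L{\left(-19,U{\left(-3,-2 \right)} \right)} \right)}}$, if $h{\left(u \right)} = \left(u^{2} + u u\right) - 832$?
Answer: $- \frac{512155}{626} \approx -818.14$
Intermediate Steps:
$V = -8$ ($V = 4 \left(-2\right) = -8$)
$U{\left(p,l \right)} = 8$ ($U{\left(p,l \right)} = 8 - \left(l - l\right) = 8 - 0 = 8 + 0 = 8$)
$L{\left(Y,N \right)} = -8 + Y$ ($L{\left(Y,N \right)} = - 8 \left(\frac{Y}{-8} + \frac{Y}{Y}\right) = - 8 \left(Y \left(- \frac{1}{8}\right) + 1\right) = - 8 \left(- \frac{Y}{8} + 1\right) = - 8 \left(1 - \frac{Y}{8}\right) = -8 + Y$)
$h{\left(u \right)} = -832 + 2 u^{2}$ ($h{\left(u \right)} = \left(u^{2} + u^{2}\right) - 832 = 2 u^{2} - 832 = -832 + 2 u^{2}$)
$- \frac{512155}{h{\left(L{\left(-19,U{\left(-3,-2 \right)} \right)} \right)}} = - \frac{512155}{-832 + 2 \left(-8 - 19\right)^{2}} = - \frac{512155}{-832 + 2 \left(-27\right)^{2}} = - \frac{512155}{-832 + 2 \cdot 729} = - \frac{512155}{-832 + 1458} = - \frac{512155}{626}$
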